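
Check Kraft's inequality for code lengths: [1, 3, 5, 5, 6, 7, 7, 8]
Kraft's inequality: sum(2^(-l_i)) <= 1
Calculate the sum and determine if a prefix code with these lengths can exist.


Sum = 2^(-1) + 2^(-3) + 2^(-5) + 2^(-5) + 2^(-6) + 2^(-7) + 2^(-7) + 2^(-8)
    = 0.5 + 0.125 + 0.03125 + 0.03125 + 0.015625 + 0.0078125 + 0.0078125 + 0.00390625
    = 185/256 = 0.72265625
Since 0.72265625 <= 1, Kraft's inequality IS satisfied.
A prefix code with these lengths CAN exist.

Kraft sum = 0.72265625. Satisfied.


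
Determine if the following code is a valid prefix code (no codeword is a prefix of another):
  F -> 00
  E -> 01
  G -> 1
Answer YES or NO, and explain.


Checking each pair (does one codeword prefix another?):
  F='00' vs E='01': no prefix
  F='00' vs G='1': no prefix
  E='01' vs F='00': no prefix
  E='01' vs G='1': no prefix
  G='1' vs F='00': no prefix
  G='1' vs E='01': no prefix
No violation found over all pairs.

YES -- this is a valid prefix code. No codeword is a prefix of any other codeword.


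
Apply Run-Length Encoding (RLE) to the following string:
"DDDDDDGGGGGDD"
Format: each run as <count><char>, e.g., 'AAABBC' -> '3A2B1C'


Scanning runs left to right:
  i=0: run of 'D' x 6 -> '6D'
  i=6: run of 'G' x 5 -> '5G'
  i=11: run of 'D' x 2 -> '2D'

RLE = 6D5G2D


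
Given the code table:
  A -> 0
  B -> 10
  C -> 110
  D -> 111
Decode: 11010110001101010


Decoding:
110 -> C
10 -> B
110 -> C
0 -> A
0 -> A
110 -> C
10 -> B
10 -> B


Result: CBCAACBB


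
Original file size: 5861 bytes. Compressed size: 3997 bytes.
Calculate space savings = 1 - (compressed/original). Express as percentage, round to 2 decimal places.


ratio = compressed/original = 3997/5861 = 0.681966
savings = 1 - ratio = 1 - 0.681966 = 0.318034
as a percentage: 0.318034 * 100 = 31.8%

Space savings = 1 - 3997/5861 = 31.8%


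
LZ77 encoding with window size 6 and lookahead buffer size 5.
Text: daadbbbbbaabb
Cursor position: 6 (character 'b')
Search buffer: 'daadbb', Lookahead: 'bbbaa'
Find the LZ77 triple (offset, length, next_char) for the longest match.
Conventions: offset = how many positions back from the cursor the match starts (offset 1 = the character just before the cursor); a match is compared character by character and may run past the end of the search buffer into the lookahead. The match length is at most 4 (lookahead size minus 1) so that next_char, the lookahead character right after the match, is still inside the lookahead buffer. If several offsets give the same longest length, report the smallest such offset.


Try each offset into the search buffer:
  offset=1 (pos 5, char 'b'): match length 3
  offset=2 (pos 4, char 'b'): match length 3
  offset=3 (pos 3, char 'd'): match length 0
  offset=4 (pos 2, char 'a'): match length 0
  offset=5 (pos 1, char 'a'): match length 0
  offset=6 (pos 0, char 'd'): match length 0
Longest match has length 3, found at offsets 1, 2; take the smallest, offset 1.
next_char = character at position 6 + 3 = 9 -> 'a'

Best match: offset=1, length=3 (matching 'bbb' starting at position 5)
LZ77 triple: (1, 3, 'a')


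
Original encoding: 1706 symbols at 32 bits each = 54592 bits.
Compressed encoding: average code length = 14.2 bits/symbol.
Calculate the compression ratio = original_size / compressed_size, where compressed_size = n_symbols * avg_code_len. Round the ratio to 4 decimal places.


original_size = n_symbols * orig_bits = 1706 * 32 = 54592 bits
compressed_size = n_symbols * avg_code_len = 1706 * 14.2 = 24225.2 bits
ratio = original_size / compressed_size = 54592 / 24225.2 = 2.2535

Compression ratio = 2.2535


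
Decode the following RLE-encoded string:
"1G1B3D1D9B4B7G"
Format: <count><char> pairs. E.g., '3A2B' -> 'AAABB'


Expanding each <count><char> pair:
  1G -> 'G'
  1B -> 'B'
  3D -> 'DDD'
  1D -> 'D'
  9B -> 'BBBBBBBBB'
  4B -> 'BBBB'
  7G -> 'GGGGGGG'

Decoded = GBDDDDBBBBBBBBBBBBBGGGGGGG


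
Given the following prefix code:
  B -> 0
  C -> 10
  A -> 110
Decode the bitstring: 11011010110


Decoding step by step:
Bits 110 -> A
Bits 110 -> A
Bits 10 -> C
Bits 110 -> A


Decoded message: AACA


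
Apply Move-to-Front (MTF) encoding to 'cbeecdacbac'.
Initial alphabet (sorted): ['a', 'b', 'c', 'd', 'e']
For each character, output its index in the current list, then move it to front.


MTF encoding:
'c': index 2 in ['a', 'b', 'c', 'd', 'e'] -> ['c', 'a', 'b', 'd', 'e']
'b': index 2 in ['c', 'a', 'b', 'd', 'e'] -> ['b', 'c', 'a', 'd', 'e']
'e': index 4 in ['b', 'c', 'a', 'd', 'e'] -> ['e', 'b', 'c', 'a', 'd']
'e': index 0 in ['e', 'b', 'c', 'a', 'd'] -> ['e', 'b', 'c', 'a', 'd']
'c': index 2 in ['e', 'b', 'c', 'a', 'd'] -> ['c', 'e', 'b', 'a', 'd']
'd': index 4 in ['c', 'e', 'b', 'a', 'd'] -> ['d', 'c', 'e', 'b', 'a']
'a': index 4 in ['d', 'c', 'e', 'b', 'a'] -> ['a', 'd', 'c', 'e', 'b']
'c': index 2 in ['a', 'd', 'c', 'e', 'b'] -> ['c', 'a', 'd', 'e', 'b']
'b': index 4 in ['c', 'a', 'd', 'e', 'b'] -> ['b', 'c', 'a', 'd', 'e']
'a': index 2 in ['b', 'c', 'a', 'd', 'e'] -> ['a', 'b', 'c', 'd', 'e']
'c': index 2 in ['a', 'b', 'c', 'd', 'e'] -> ['c', 'a', 'b', 'd', 'e']


Output: [2, 2, 4, 0, 2, 4, 4, 2, 4, 2, 2]


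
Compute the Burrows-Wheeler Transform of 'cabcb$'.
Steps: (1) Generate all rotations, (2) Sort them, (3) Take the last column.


Rotations (sorted):
  0: $cabcb -> last char: b
  1: abcb$c -> last char: c
  2: b$cabc -> last char: c
  3: bcb$ca -> last char: a
  4: cabcb$ -> last char: $
  5: cb$cab -> last char: b


BWT = bcca$b


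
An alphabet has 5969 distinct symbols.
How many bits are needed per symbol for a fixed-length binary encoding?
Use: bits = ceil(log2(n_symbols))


log2(5969) = 12.5433
Bracket: 2^12 = 4096 < 5969 <= 2^13 = 8192
So ceil(log2(5969)) = 13

bits = ceil(log2(5969)) = ceil(12.5433) = 13 bits


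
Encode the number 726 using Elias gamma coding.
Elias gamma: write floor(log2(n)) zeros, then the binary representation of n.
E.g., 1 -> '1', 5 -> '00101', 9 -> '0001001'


num_bits = floor(log2(726)) + 1 = 10
leading_zeros = num_bits - 1 = 9
binary(726) = 1011010110

Elias gamma(726) = '000000000' + '1011010110' = 0000000001011010110 (19 bits)


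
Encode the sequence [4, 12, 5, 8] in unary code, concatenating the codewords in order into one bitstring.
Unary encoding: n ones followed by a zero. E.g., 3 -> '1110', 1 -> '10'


Encode each number as n ones followed by a terminating 0:
  4 -> 11110 (5 bits)
  12 -> 1111111111110 (13 bits)
  5 -> 111110 (6 bits)
  8 -> 111111110 (9 bits)
Total length = 5 + 13 + 6 + 9 = 33 bits.

Unary([4, 12, 5, 8]) = 111101111111111110111110111111110 (33 bits)


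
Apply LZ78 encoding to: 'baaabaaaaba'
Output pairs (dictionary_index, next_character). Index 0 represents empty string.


LZ78 encoding steps:
Dictionary: {0: ''}
Step 1: w='' (idx 0), next='b' -> output (0, 'b'), add 'b' as idx 1
Step 2: w='' (idx 0), next='a' -> output (0, 'a'), add 'a' as idx 2
Step 3: w='a' (idx 2), next='a' -> output (2, 'a'), add 'aa' as idx 3
Step 4: w='b' (idx 1), next='a' -> output (1, 'a'), add 'ba' as idx 4
Step 5: w='aa' (idx 3), next='a' -> output (3, 'a'), add 'aaa' as idx 5
Step 6: w='ba' (idx 4), end of input -> output (4, '')


Encoded: [(0, 'b'), (0, 'a'), (2, 'a'), (1, 'a'), (3, 'a'), (4, '')]


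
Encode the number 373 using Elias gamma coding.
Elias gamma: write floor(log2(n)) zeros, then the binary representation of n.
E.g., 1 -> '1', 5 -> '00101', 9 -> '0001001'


num_bits = floor(log2(373)) + 1 = 9
leading_zeros = num_bits - 1 = 8
binary(373) = 101110101

Elias gamma(373) = '00000000' + '101110101' = 00000000101110101 (17 bits)


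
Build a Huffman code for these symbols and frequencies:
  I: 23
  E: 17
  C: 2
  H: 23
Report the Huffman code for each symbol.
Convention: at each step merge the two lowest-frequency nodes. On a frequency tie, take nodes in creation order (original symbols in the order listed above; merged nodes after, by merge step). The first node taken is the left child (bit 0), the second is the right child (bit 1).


Huffman tree construction:
Step 1: Merge C(2) + E(17) = 19
Step 2: Merge (C+E)(19) + I(23) = 42
Step 3: Merge H(23) + ((C+E)+I)(42) = 65
Read each symbol's code off the tree from the root (left child = 0, right child = 1).

Codes:
  I: 11 (length 2)
  E: 101 (length 3)
  C: 100 (length 3)
  H: 0 (length 1)
Average code length: 126/65 = 1.9385 bits/symbol


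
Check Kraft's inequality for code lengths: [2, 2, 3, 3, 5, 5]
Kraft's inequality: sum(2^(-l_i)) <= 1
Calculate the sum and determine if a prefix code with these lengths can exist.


Sum = 2^(-2) + 2^(-2) + 2^(-3) + 2^(-3) + 2^(-5) + 2^(-5)
    = 0.25 + 0.25 + 0.125 + 0.125 + 0.03125 + 0.03125
    = 26/32 = 0.8125
Since 0.8125 <= 1, Kraft's inequality IS satisfied.
A prefix code with these lengths CAN exist.

Kraft sum = 0.8125. Satisfied.


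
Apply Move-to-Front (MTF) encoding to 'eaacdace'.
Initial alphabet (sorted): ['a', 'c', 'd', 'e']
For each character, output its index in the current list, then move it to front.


MTF encoding:
'e': index 3 in ['a', 'c', 'd', 'e'] -> ['e', 'a', 'c', 'd']
'a': index 1 in ['e', 'a', 'c', 'd'] -> ['a', 'e', 'c', 'd']
'a': index 0 in ['a', 'e', 'c', 'd'] -> ['a', 'e', 'c', 'd']
'c': index 2 in ['a', 'e', 'c', 'd'] -> ['c', 'a', 'e', 'd']
'd': index 3 in ['c', 'a', 'e', 'd'] -> ['d', 'c', 'a', 'e']
'a': index 2 in ['d', 'c', 'a', 'e'] -> ['a', 'd', 'c', 'e']
'c': index 2 in ['a', 'd', 'c', 'e'] -> ['c', 'a', 'd', 'e']
'e': index 3 in ['c', 'a', 'd', 'e'] -> ['e', 'c', 'a', 'd']


Output: [3, 1, 0, 2, 3, 2, 2, 3]


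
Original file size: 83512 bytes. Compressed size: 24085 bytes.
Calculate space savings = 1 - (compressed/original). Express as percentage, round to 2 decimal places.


ratio = compressed/original = 24085/83512 = 0.288402
savings = 1 - ratio = 1 - 0.288402 = 0.711598
as a percentage: 0.711598 * 100 = 71.16%

Space savings = 1 - 24085/83512 = 71.16%


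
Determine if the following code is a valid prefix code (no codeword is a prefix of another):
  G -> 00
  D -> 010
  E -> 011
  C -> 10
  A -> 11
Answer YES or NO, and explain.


Checking each pair (does one codeword prefix another?):
  G='00' vs D='010': no prefix
  G='00' vs E='011': no prefix
  G='00' vs C='10': no prefix
  G='00' vs A='11': no prefix
  D='010' vs G='00': no prefix
  D='010' vs E='011': no prefix
  D='010' vs C='10': no prefix
  D='010' vs A='11': no prefix
  E='011' vs G='00': no prefix
  E='011' vs D='010': no prefix
  E='011' vs C='10': no prefix
  E='011' vs A='11': no prefix
  C='10' vs G='00': no prefix
  C='10' vs D='010': no prefix
  C='10' vs E='011': no prefix
  C='10' vs A='11': no prefix
  A='11' vs G='00': no prefix
  A='11' vs D='010': no prefix
  A='11' vs E='011': no prefix
  A='11' vs C='10': no prefix
No violation found over all pairs.

YES -- this is a valid prefix code. No codeword is a prefix of any other codeword.


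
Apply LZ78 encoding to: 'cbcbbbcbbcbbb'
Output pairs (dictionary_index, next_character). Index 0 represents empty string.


LZ78 encoding steps:
Dictionary: {0: ''}
Step 1: w='' (idx 0), next='c' -> output (0, 'c'), add 'c' as idx 1
Step 2: w='' (idx 0), next='b' -> output (0, 'b'), add 'b' as idx 2
Step 3: w='c' (idx 1), next='b' -> output (1, 'b'), add 'cb' as idx 3
Step 4: w='b' (idx 2), next='b' -> output (2, 'b'), add 'bb' as idx 4
Step 5: w='cb' (idx 3), next='b' -> output (3, 'b'), add 'cbb' as idx 5
Step 6: w='cbb' (idx 5), next='b' -> output (5, 'b'), add 'cbbb' as idx 6


Encoded: [(0, 'c'), (0, 'b'), (1, 'b'), (2, 'b'), (3, 'b'), (5, 'b')]


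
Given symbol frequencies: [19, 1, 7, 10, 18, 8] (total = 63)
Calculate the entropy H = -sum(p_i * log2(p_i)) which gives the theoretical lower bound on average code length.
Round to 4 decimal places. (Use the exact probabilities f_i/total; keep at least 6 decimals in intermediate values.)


Per-symbol terms -p_i * log2(p_i) with p_i = f_i/63:
  p = 19/63 = 0.301587: log2(p) = -1.729352, -p*log2(p) = 0.521551
  p = 1/63 = 0.015873: log2(p) = -5.977280, -p*log2(p) = 0.094877
  p = 7/63 = 0.111111: log2(p) = -3.169925, -p*log2(p) = 0.352214
  p = 10/63 = 0.158730: log2(p) = -2.655352, -p*log2(p) = 0.421484
  p = 18/63 = 0.285714: log2(p) = -1.807355, -p*log2(p) = 0.516387
  p = 8/63 = 0.126984: log2(p) = -2.977280, -p*log2(p) = 0.378067
H = 0.521551 + 0.094877 + 0.352214 + 0.421484 + 0.516387 + 0.378067 = 2.284580

H = 2.2846 bits/symbol


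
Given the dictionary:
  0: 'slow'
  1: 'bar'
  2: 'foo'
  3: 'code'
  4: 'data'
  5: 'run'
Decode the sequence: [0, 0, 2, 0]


Look up each index in the dictionary:
  0 -> 'slow'
  0 -> 'slow'
  2 -> 'foo'
  0 -> 'slow'

Decoded: "slow slow foo slow"


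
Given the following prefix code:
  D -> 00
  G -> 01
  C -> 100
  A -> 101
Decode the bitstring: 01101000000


Decoding step by step:
Bits 01 -> G
Bits 101 -> A
Bits 00 -> D
Bits 00 -> D
Bits 00 -> D


Decoded message: GADDD


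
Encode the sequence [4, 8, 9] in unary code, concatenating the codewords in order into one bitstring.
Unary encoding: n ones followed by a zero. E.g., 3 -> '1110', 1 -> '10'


Encode each number as n ones followed by a terminating 0:
  4 -> 11110 (5 bits)
  8 -> 111111110 (9 bits)
  9 -> 1111111110 (10 bits)
Total length = 5 + 9 + 10 = 24 bits.

Unary([4, 8, 9]) = 111101111111101111111110 (24 bits)


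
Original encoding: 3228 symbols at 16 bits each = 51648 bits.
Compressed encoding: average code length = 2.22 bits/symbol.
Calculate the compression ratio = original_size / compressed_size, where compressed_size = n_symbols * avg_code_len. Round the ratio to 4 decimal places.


original_size = n_symbols * orig_bits = 3228 * 16 = 51648 bits
compressed_size = n_symbols * avg_code_len = 3228 * 2.22 = 7166.16 bits
ratio = original_size / compressed_size = 51648 / 7166.16 = 7.2072

Compression ratio = 7.2072


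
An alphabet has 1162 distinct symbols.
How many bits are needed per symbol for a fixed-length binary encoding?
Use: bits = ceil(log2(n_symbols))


log2(1162) = 10.1824
Bracket: 2^10 = 1024 < 1162 <= 2^11 = 2048
So ceil(log2(1162)) = 11

bits = ceil(log2(1162)) = ceil(10.1824) = 11 bits


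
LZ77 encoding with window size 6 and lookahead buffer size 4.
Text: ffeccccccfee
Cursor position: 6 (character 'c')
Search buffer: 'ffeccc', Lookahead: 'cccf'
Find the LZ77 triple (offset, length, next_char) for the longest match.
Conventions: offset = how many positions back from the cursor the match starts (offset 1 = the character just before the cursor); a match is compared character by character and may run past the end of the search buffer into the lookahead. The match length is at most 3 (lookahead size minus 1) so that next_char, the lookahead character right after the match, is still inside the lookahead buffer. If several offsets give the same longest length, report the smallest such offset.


Try each offset into the search buffer:
  offset=1 (pos 5, char 'c'): match length 3
  offset=2 (pos 4, char 'c'): match length 3
  offset=3 (pos 3, char 'c'): match length 3
  offset=4 (pos 2, char 'e'): match length 0
  offset=5 (pos 1, char 'f'): match length 0
  offset=6 (pos 0, char 'f'): match length 0
Longest match has length 3, found at offsets 1, 2, 3; take the smallest, offset 1.
next_char = character at position 6 + 3 = 9 -> 'f'

Best match: offset=1, length=3 (matching 'ccc' starting at position 5)
LZ77 triple: (1, 3, 'f')


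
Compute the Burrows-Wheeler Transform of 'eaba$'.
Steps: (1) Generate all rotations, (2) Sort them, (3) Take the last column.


Rotations (sorted):
  0: $eaba -> last char: a
  1: a$eab -> last char: b
  2: aba$e -> last char: e
  3: ba$ea -> last char: a
  4: eaba$ -> last char: $


BWT = abea$


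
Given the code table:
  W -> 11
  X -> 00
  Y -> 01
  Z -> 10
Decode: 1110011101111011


Decoding:
11 -> W
10 -> Z
01 -> Y
11 -> W
01 -> Y
11 -> W
10 -> Z
11 -> W


Result: WZYWYWZW


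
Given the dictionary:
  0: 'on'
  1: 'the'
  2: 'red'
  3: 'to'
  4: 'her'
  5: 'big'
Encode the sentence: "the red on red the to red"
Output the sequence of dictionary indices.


Look up each word in the dictionary:
  'the' -> 1
  'red' -> 2
  'on' -> 0
  'red' -> 2
  'the' -> 1
  'to' -> 3
  'red' -> 2

Encoded: [1, 2, 0, 2, 1, 3, 2]


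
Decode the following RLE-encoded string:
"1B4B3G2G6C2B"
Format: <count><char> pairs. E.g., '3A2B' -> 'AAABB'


Expanding each <count><char> pair:
  1B -> 'B'
  4B -> 'BBBB'
  3G -> 'GGG'
  2G -> 'GG'
  6C -> 'CCCCCC'
  2B -> 'BB'

Decoded = BBBBBGGGGGCCCCCCBB


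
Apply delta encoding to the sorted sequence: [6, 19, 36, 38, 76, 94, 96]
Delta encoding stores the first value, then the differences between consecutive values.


First value: 6
Deltas:
  19 - 6 = 13
  36 - 19 = 17
  38 - 36 = 2
  76 - 38 = 38
  94 - 76 = 18
  96 - 94 = 2


Delta encoded: [6, 13, 17, 2, 38, 18, 2]


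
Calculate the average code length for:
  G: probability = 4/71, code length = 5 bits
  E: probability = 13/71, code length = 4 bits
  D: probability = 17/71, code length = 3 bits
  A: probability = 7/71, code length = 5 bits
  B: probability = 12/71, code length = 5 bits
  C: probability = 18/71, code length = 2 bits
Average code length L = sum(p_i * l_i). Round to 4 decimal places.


Weighted contributions p_i * l_i:
  G: (4/71) * 5 = 20/71
  E: (13/71) * 4 = 52/71
  D: (17/71) * 3 = 51/71
  A: (7/71) * 5 = 35/71
  B: (12/71) * 5 = 60/71
  C: (18/71) * 2 = 36/71
Sum = (20 + 52 + 51 + 35 + 60 + 36)/71 = 254/71

L = 254/71 = 3.5775 bits/symbol


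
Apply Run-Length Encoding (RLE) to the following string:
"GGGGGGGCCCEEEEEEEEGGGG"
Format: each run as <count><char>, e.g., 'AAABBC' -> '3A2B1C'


Scanning runs left to right:
  i=0: run of 'G' x 7 -> '7G'
  i=7: run of 'C' x 3 -> '3C'
  i=10: run of 'E' x 8 -> '8E'
  i=18: run of 'G' x 4 -> '4G'

RLE = 7G3C8E4G


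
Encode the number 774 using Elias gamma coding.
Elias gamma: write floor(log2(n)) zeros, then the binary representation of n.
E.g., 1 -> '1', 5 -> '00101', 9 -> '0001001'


num_bits = floor(log2(774)) + 1 = 10
leading_zeros = num_bits - 1 = 9
binary(774) = 1100000110

Elias gamma(774) = '000000000' + '1100000110' = 0000000001100000110 (19 bits)


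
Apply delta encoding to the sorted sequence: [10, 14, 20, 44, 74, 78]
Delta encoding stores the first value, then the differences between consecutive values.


First value: 10
Deltas:
  14 - 10 = 4
  20 - 14 = 6
  44 - 20 = 24
  74 - 44 = 30
  78 - 74 = 4


Delta encoded: [10, 4, 6, 24, 30, 4]


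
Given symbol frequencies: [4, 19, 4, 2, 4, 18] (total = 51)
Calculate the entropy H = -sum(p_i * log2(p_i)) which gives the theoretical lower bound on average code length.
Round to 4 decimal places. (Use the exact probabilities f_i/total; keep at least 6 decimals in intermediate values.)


Per-symbol terms -p_i * log2(p_i) with p_i = f_i/51:
  p = 4/51 = 0.078431: log2(p) = -3.672425, -p*log2(p) = 0.288033
  p = 19/51 = 0.372549: log2(p) = -1.424498, -p*log2(p) = 0.530695
  p = 4/51 = 0.078431: log2(p) = -3.672425, -p*log2(p) = 0.288033
  p = 2/51 = 0.039216: log2(p) = -4.672425, -p*log2(p) = 0.183232
  p = 4/51 = 0.078431: log2(p) = -3.672425, -p*log2(p) = 0.288033
  p = 18/51 = 0.352941: log2(p) = -1.502500, -p*log2(p) = 0.530294
H = 0.288033 + 0.530695 + 0.288033 + 0.183232 + 0.288033 + 0.530294 = 2.108320

H = 2.1083 bits/symbol


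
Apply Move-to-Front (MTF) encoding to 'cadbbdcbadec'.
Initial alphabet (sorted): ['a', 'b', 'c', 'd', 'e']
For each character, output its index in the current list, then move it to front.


MTF encoding:
'c': index 2 in ['a', 'b', 'c', 'd', 'e'] -> ['c', 'a', 'b', 'd', 'e']
'a': index 1 in ['c', 'a', 'b', 'd', 'e'] -> ['a', 'c', 'b', 'd', 'e']
'd': index 3 in ['a', 'c', 'b', 'd', 'e'] -> ['d', 'a', 'c', 'b', 'e']
'b': index 3 in ['d', 'a', 'c', 'b', 'e'] -> ['b', 'd', 'a', 'c', 'e']
'b': index 0 in ['b', 'd', 'a', 'c', 'e'] -> ['b', 'd', 'a', 'c', 'e']
'd': index 1 in ['b', 'd', 'a', 'c', 'e'] -> ['d', 'b', 'a', 'c', 'e']
'c': index 3 in ['d', 'b', 'a', 'c', 'e'] -> ['c', 'd', 'b', 'a', 'e']
'b': index 2 in ['c', 'd', 'b', 'a', 'e'] -> ['b', 'c', 'd', 'a', 'e']
'a': index 3 in ['b', 'c', 'd', 'a', 'e'] -> ['a', 'b', 'c', 'd', 'e']
'd': index 3 in ['a', 'b', 'c', 'd', 'e'] -> ['d', 'a', 'b', 'c', 'e']
'e': index 4 in ['d', 'a', 'b', 'c', 'e'] -> ['e', 'd', 'a', 'b', 'c']
'c': index 4 in ['e', 'd', 'a', 'b', 'c'] -> ['c', 'e', 'd', 'a', 'b']


Output: [2, 1, 3, 3, 0, 1, 3, 2, 3, 3, 4, 4]


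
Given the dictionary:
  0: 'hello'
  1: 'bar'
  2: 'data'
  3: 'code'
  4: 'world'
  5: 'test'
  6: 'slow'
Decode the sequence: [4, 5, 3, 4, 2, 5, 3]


Look up each index in the dictionary:
  4 -> 'world'
  5 -> 'test'
  3 -> 'code'
  4 -> 'world'
  2 -> 'data'
  5 -> 'test'
  3 -> 'code'

Decoded: "world test code world data test code"


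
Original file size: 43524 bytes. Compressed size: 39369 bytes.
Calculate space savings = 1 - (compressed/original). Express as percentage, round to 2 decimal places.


ratio = compressed/original = 39369/43524 = 0.904535
savings = 1 - ratio = 1 - 0.904535 = 0.095465
as a percentage: 0.095465 * 100 = 9.55%

Space savings = 1 - 39369/43524 = 9.55%


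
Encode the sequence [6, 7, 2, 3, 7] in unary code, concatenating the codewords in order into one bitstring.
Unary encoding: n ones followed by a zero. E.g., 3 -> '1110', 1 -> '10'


Encode each number as n ones followed by a terminating 0:
  6 -> 1111110 (7 bits)
  7 -> 11111110 (8 bits)
  2 -> 110 (3 bits)
  3 -> 1110 (4 bits)
  7 -> 11111110 (8 bits)
Total length = 7 + 8 + 3 + 4 + 8 = 30 bits.

Unary([6, 7, 2, 3, 7]) = 111111011111110110111011111110 (30 bits)


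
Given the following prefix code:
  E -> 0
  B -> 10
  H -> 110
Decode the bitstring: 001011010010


Decoding step by step:
Bits 0 -> E
Bits 0 -> E
Bits 10 -> B
Bits 110 -> H
Bits 10 -> B
Bits 0 -> E
Bits 10 -> B


Decoded message: EEBHBEB


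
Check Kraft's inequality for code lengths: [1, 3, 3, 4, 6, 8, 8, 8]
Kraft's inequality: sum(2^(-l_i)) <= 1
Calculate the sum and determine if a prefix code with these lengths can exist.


Sum = 2^(-1) + 2^(-3) + 2^(-3) + 2^(-4) + 2^(-6) + 2^(-8) + 2^(-8) + 2^(-8)
    = 0.5 + 0.125 + 0.125 + 0.0625 + 0.015625 + 0.00390625 + 0.00390625 + 0.00390625
    = 215/256 = 0.83984375
Since 0.83984375 <= 1, Kraft's inequality IS satisfied.
A prefix code with these lengths CAN exist.

Kraft sum = 0.83984375. Satisfied.


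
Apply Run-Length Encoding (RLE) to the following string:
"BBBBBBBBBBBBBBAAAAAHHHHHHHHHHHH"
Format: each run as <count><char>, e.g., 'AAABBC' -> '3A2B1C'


Scanning runs left to right:
  i=0: run of 'B' x 14 -> '14B'
  i=14: run of 'A' x 5 -> '5A'
  i=19: run of 'H' x 12 -> '12H'

RLE = 14B5A12H


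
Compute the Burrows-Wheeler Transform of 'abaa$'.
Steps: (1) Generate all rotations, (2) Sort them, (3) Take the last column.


Rotations (sorted):
  0: $abaa -> last char: a
  1: a$aba -> last char: a
  2: aa$ab -> last char: b
  3: abaa$ -> last char: $
  4: baa$a -> last char: a


BWT = aab$a


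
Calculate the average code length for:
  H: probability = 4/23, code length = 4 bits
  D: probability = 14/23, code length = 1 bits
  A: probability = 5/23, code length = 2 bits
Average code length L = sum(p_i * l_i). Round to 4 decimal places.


Weighted contributions p_i * l_i:
  H: (4/23) * 4 = 16/23
  D: (14/23) * 1 = 14/23
  A: (5/23) * 2 = 10/23
Sum = (16 + 14 + 10)/23 = 40/23

L = 40/23 = 1.7391 bits/symbol


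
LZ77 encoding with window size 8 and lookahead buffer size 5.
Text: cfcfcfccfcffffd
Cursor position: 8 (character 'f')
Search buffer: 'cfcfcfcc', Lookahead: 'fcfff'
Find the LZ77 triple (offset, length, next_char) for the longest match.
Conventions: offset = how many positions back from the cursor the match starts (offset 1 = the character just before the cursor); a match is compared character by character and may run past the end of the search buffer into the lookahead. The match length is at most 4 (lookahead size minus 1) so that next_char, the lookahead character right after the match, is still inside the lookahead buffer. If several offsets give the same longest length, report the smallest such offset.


Try each offset into the search buffer:
  offset=1 (pos 7, char 'c'): match length 0
  offset=2 (pos 6, char 'c'): match length 0
  offset=3 (pos 5, char 'f'): match length 2
  offset=4 (pos 4, char 'c'): match length 0
  offset=5 (pos 3, char 'f'): match length 3
  offset=6 (pos 2, char 'c'): match length 0
  offset=7 (pos 1, char 'f'): match length 3
  offset=8 (pos 0, char 'c'): match length 0
Longest match has length 3, found at offsets 5, 7; take the smallest, offset 5.
next_char = character at position 8 + 3 = 11 -> 'f'

Best match: offset=5, length=3 (matching 'fcf' starting at position 3)
LZ77 triple: (5, 3, 'f')


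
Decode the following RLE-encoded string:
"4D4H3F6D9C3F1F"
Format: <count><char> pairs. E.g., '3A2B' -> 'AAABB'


Expanding each <count><char> pair:
  4D -> 'DDDD'
  4H -> 'HHHH'
  3F -> 'FFF'
  6D -> 'DDDDDD'
  9C -> 'CCCCCCCCC'
  3F -> 'FFF'
  1F -> 'F'

Decoded = DDDDHHHHFFFDDDDDDCCCCCCCCCFFFF


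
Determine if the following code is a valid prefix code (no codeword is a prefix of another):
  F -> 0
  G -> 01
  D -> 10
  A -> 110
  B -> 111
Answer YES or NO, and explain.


Checking each pair (does one codeword prefix another?):
  F='0' vs G='01': prefix -- VIOLATION

NO -- this is NOT a valid prefix code. F (0) is a prefix of G (01).


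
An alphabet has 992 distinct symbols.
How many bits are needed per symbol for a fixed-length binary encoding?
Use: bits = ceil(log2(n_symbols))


log2(992) = 9.9542
Bracket: 2^9 = 512 < 992 <= 2^10 = 1024
So ceil(log2(992)) = 10

bits = ceil(log2(992)) = ceil(9.9542) = 10 bits


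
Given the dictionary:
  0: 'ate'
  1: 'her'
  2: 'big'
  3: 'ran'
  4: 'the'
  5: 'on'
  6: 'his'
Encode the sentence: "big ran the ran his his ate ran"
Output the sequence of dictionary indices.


Look up each word in the dictionary:
  'big' -> 2
  'ran' -> 3
  'the' -> 4
  'ran' -> 3
  'his' -> 6
  'his' -> 6
  'ate' -> 0
  'ran' -> 3

Encoded: [2, 3, 4, 3, 6, 6, 0, 3]


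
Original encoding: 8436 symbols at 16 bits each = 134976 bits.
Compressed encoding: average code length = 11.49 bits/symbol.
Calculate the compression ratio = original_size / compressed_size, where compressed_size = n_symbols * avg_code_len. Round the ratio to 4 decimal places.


original_size = n_symbols * orig_bits = 8436 * 16 = 134976 bits
compressed_size = n_symbols * avg_code_len = 8436 * 11.49 = 96929.64 bits
ratio = original_size / compressed_size = 134976 / 96929.64 = 1.3925

Compression ratio = 1.3925


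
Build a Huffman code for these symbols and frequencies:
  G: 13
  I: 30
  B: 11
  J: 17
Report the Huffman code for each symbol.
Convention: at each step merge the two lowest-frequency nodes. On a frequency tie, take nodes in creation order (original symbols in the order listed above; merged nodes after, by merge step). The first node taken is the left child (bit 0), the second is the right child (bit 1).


Huffman tree construction:
Step 1: Merge B(11) + G(13) = 24
Step 2: Merge J(17) + (B+G)(24) = 41
Step 3: Merge I(30) + (J+(B+G))(41) = 71
Read each symbol's code off the tree from the root (left child = 0, right child = 1).

Codes:
  G: 111 (length 3)
  I: 0 (length 1)
  B: 110 (length 3)
  J: 10 (length 2)
Average code length: 136/71 = 1.9155 bits/symbol


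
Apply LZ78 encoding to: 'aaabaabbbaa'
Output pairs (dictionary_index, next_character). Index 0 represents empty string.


LZ78 encoding steps:
Dictionary: {0: ''}
Step 1: w='' (idx 0), next='a' -> output (0, 'a'), add 'a' as idx 1
Step 2: w='a' (idx 1), next='a' -> output (1, 'a'), add 'aa' as idx 2
Step 3: w='' (idx 0), next='b' -> output (0, 'b'), add 'b' as idx 3
Step 4: w='aa' (idx 2), next='b' -> output (2, 'b'), add 'aab' as idx 4
Step 5: w='b' (idx 3), next='b' -> output (3, 'b'), add 'bb' as idx 5
Step 6: w='aa' (idx 2), end of input -> output (2, '')


Encoded: [(0, 'a'), (1, 'a'), (0, 'b'), (2, 'b'), (3, 'b'), (2, '')]


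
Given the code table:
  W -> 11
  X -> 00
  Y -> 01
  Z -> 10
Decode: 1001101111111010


Decoding:
10 -> Z
01 -> Y
10 -> Z
11 -> W
11 -> W
11 -> W
10 -> Z
10 -> Z


Result: ZYZWWWZZ


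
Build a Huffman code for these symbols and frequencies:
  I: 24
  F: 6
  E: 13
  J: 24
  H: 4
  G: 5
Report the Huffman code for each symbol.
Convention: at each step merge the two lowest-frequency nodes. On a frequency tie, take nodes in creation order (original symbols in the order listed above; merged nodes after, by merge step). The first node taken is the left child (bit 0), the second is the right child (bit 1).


Huffman tree construction:
Step 1: Merge H(4) + G(5) = 9
Step 2: Merge F(6) + (H+G)(9) = 15
Step 3: Merge E(13) + (F+(H+G))(15) = 28
Step 4: Merge I(24) + J(24) = 48
Step 5: Merge (E+(F+(H+G)))(28) + (I+J)(48) = 76
Read each symbol's code off the tree from the root (left child = 0, right child = 1).

Codes:
  I: 10 (length 2)
  F: 010 (length 3)
  E: 00 (length 2)
  J: 11 (length 2)
  H: 0110 (length 4)
  G: 0111 (length 4)
Average code length: 176/76 = 2.3158 bits/symbol


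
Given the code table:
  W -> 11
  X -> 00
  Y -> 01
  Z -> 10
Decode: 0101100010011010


Decoding:
01 -> Y
01 -> Y
10 -> Z
00 -> X
10 -> Z
01 -> Y
10 -> Z
10 -> Z


Result: YYZXZYZZ


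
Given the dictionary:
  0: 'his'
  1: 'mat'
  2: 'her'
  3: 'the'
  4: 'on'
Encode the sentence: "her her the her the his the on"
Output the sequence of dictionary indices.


Look up each word in the dictionary:
  'her' -> 2
  'her' -> 2
  'the' -> 3
  'her' -> 2
  'the' -> 3
  'his' -> 0
  'the' -> 3
  'on' -> 4

Encoded: [2, 2, 3, 2, 3, 0, 3, 4]


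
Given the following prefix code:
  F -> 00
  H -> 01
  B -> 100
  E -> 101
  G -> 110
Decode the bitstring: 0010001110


Decoding step by step:
Bits 00 -> F
Bits 100 -> B
Bits 01 -> H
Bits 110 -> G


Decoded message: FBHG


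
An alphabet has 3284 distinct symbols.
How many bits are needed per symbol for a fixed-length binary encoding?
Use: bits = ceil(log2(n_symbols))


log2(3284) = 11.6812
Bracket: 2^11 = 2048 < 3284 <= 2^12 = 4096
So ceil(log2(3284)) = 12

bits = ceil(log2(3284)) = ceil(11.6812) = 12 bits


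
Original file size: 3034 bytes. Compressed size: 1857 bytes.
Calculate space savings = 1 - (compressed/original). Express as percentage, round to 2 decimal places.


ratio = compressed/original = 1857/3034 = 0.612063
savings = 1 - ratio = 1 - 0.612063 = 0.387937
as a percentage: 0.387937 * 100 = 38.79%

Space savings = 1 - 1857/3034 = 38.79%


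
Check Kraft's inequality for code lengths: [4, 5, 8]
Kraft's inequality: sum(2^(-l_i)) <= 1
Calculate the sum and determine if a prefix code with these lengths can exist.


Sum = 2^(-4) + 2^(-5) + 2^(-8)
    = 0.0625 + 0.03125 + 0.00390625
    = 25/256 = 0.09765625
Since 0.09765625 <= 1, Kraft's inequality IS satisfied.
A prefix code with these lengths CAN exist.

Kraft sum = 0.09765625. Satisfied.


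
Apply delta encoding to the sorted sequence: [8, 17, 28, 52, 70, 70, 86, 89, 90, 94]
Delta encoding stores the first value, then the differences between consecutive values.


First value: 8
Deltas:
  17 - 8 = 9
  28 - 17 = 11
  52 - 28 = 24
  70 - 52 = 18
  70 - 70 = 0
  86 - 70 = 16
  89 - 86 = 3
  90 - 89 = 1
  94 - 90 = 4


Delta encoded: [8, 9, 11, 24, 18, 0, 16, 3, 1, 4]


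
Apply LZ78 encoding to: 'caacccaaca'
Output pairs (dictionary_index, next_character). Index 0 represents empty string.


LZ78 encoding steps:
Dictionary: {0: ''}
Step 1: w='' (idx 0), next='c' -> output (0, 'c'), add 'c' as idx 1
Step 2: w='' (idx 0), next='a' -> output (0, 'a'), add 'a' as idx 2
Step 3: w='a' (idx 2), next='c' -> output (2, 'c'), add 'ac' as idx 3
Step 4: w='c' (idx 1), next='c' -> output (1, 'c'), add 'cc' as idx 4
Step 5: w='a' (idx 2), next='a' -> output (2, 'a'), add 'aa' as idx 5
Step 6: w='c' (idx 1), next='a' -> output (1, 'a'), add 'ca' as idx 6


Encoded: [(0, 'c'), (0, 'a'), (2, 'c'), (1, 'c'), (2, 'a'), (1, 'a')]


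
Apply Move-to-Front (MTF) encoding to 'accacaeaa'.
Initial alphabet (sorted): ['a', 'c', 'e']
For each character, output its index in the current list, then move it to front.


MTF encoding:
'a': index 0 in ['a', 'c', 'e'] -> ['a', 'c', 'e']
'c': index 1 in ['a', 'c', 'e'] -> ['c', 'a', 'e']
'c': index 0 in ['c', 'a', 'e'] -> ['c', 'a', 'e']
'a': index 1 in ['c', 'a', 'e'] -> ['a', 'c', 'e']
'c': index 1 in ['a', 'c', 'e'] -> ['c', 'a', 'e']
'a': index 1 in ['c', 'a', 'e'] -> ['a', 'c', 'e']
'e': index 2 in ['a', 'c', 'e'] -> ['e', 'a', 'c']
'a': index 1 in ['e', 'a', 'c'] -> ['a', 'e', 'c']
'a': index 0 in ['a', 'e', 'c'] -> ['a', 'e', 'c']


Output: [0, 1, 0, 1, 1, 1, 2, 1, 0]


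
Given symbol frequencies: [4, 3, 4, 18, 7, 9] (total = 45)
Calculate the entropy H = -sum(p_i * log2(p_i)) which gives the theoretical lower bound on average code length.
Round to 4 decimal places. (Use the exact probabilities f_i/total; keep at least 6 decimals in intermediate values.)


Per-symbol terms -p_i * log2(p_i) with p_i = f_i/45:
  p = 4/45 = 0.088889: log2(p) = -3.491853, -p*log2(p) = 0.310387
  p = 3/45 = 0.066667: log2(p) = -3.906891, -p*log2(p) = 0.260459
  p = 4/45 = 0.088889: log2(p) = -3.491853, -p*log2(p) = 0.310387
  p = 18/45 = 0.400000: log2(p) = -1.321928, -p*log2(p) = 0.528771
  p = 7/45 = 0.155556: log2(p) = -2.684498, -p*log2(p) = 0.417589
  p = 9/45 = 0.200000: log2(p) = -2.321928, -p*log2(p) = 0.464386
H = 0.310387 + 0.260459 + 0.310387 + 0.528771 + 0.417589 + 0.464386 = 2.291979

H = 2.292 bits/symbol


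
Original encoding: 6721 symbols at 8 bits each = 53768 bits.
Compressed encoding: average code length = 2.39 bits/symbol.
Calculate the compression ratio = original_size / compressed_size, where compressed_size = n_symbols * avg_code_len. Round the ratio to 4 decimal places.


original_size = n_symbols * orig_bits = 6721 * 8 = 53768 bits
compressed_size = n_symbols * avg_code_len = 6721 * 2.39 = 16063.19 bits
ratio = original_size / compressed_size = 53768 / 16063.19 = 3.3473

Compression ratio = 3.3473


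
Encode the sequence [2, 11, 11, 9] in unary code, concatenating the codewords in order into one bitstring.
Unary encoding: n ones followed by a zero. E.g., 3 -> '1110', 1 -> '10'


Encode each number as n ones followed by a terminating 0:
  2 -> 110 (3 bits)
  11 -> 111111111110 (12 bits)
  11 -> 111111111110 (12 bits)
  9 -> 1111111110 (10 bits)
Total length = 3 + 12 + 12 + 10 = 37 bits.

Unary([2, 11, 11, 9]) = 1101111111111101111111111101111111110 (37 bits)


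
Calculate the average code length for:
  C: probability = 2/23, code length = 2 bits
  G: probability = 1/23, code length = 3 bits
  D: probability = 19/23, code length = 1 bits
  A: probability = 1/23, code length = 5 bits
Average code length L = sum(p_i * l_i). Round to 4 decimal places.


Weighted contributions p_i * l_i:
  C: (2/23) * 2 = 4/23
  G: (1/23) * 3 = 3/23
  D: (19/23) * 1 = 19/23
  A: (1/23) * 5 = 5/23
Sum = (4 + 3 + 19 + 5)/23 = 31/23

L = 31/23 = 1.3478 bits/symbol


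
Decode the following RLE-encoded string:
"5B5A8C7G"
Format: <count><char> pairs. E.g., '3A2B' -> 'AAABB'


Expanding each <count><char> pair:
  5B -> 'BBBBB'
  5A -> 'AAAAA'
  8C -> 'CCCCCCCC'
  7G -> 'GGGGGGG'

Decoded = BBBBBAAAAACCCCCCCCGGGGGGG


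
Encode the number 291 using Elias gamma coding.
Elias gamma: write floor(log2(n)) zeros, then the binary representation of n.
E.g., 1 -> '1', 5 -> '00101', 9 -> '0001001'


num_bits = floor(log2(291)) + 1 = 9
leading_zeros = num_bits - 1 = 8
binary(291) = 100100011

Elias gamma(291) = '00000000' + '100100011' = 00000000100100011 (17 bits)


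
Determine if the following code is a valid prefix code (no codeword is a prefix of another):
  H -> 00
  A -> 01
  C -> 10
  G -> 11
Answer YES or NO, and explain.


Checking each pair (does one codeword prefix another?):
  H='00' vs A='01': no prefix
  H='00' vs C='10': no prefix
  H='00' vs G='11': no prefix
  A='01' vs H='00': no prefix
  A='01' vs C='10': no prefix
  A='01' vs G='11': no prefix
  C='10' vs H='00': no prefix
  C='10' vs A='01': no prefix
  C='10' vs G='11': no prefix
  G='11' vs H='00': no prefix
  G='11' vs A='01': no prefix
  G='11' vs C='10': no prefix
No violation found over all pairs.

YES -- this is a valid prefix code. No codeword is a prefix of any other codeword.


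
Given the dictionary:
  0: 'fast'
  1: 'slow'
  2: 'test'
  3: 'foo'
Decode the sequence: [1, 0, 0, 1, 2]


Look up each index in the dictionary:
  1 -> 'slow'
  0 -> 'fast'
  0 -> 'fast'
  1 -> 'slow'
  2 -> 'test'

Decoded: "slow fast fast slow test"


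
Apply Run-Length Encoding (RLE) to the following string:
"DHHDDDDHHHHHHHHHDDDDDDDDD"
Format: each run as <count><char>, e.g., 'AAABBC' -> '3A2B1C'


Scanning runs left to right:
  i=0: run of 'D' x 1 -> '1D'
  i=1: run of 'H' x 2 -> '2H'
  i=3: run of 'D' x 4 -> '4D'
  i=7: run of 'H' x 9 -> '9H'
  i=16: run of 'D' x 9 -> '9D'

RLE = 1D2H4D9H9D


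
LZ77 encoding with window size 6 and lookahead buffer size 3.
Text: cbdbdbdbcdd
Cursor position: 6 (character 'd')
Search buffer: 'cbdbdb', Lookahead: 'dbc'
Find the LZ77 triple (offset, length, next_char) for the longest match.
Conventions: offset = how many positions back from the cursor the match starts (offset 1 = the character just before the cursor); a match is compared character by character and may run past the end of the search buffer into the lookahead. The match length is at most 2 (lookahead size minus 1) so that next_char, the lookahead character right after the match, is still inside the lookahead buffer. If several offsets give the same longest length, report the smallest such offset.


Try each offset into the search buffer:
  offset=1 (pos 5, char 'b'): match length 0
  offset=2 (pos 4, char 'd'): match length 2
  offset=3 (pos 3, char 'b'): match length 0
  offset=4 (pos 2, char 'd'): match length 2
  offset=5 (pos 1, char 'b'): match length 0
  offset=6 (pos 0, char 'c'): match length 0
Longest match has length 2, found at offsets 2, 4; take the smallest, offset 2.
next_char = character at position 6 + 2 = 8 -> 'c'

Best match: offset=2, length=2 (matching 'db' starting at position 4)
LZ77 triple: (2, 2, 'c')


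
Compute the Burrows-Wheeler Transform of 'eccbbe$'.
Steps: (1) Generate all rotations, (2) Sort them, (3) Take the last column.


Rotations (sorted):
  0: $eccbbe -> last char: e
  1: bbe$ecc -> last char: c
  2: be$eccb -> last char: b
  3: cbbe$ec -> last char: c
  4: ccbbe$e -> last char: e
  5: e$eccbb -> last char: b
  6: eccbbe$ -> last char: $


BWT = ecbceb$


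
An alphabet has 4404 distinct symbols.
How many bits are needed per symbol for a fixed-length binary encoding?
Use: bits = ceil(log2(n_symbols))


log2(4404) = 12.1046
Bracket: 2^12 = 4096 < 4404 <= 2^13 = 8192
So ceil(log2(4404)) = 13

bits = ceil(log2(4404)) = ceil(12.1046) = 13 bits


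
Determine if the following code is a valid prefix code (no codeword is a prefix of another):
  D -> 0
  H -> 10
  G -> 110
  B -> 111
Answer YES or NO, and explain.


Checking each pair (does one codeword prefix another?):
  D='0' vs H='10': no prefix
  D='0' vs G='110': no prefix
  D='0' vs B='111': no prefix
  H='10' vs D='0': no prefix
  H='10' vs G='110': no prefix
  H='10' vs B='111': no prefix
  G='110' vs D='0': no prefix
  G='110' vs H='10': no prefix
  G='110' vs B='111': no prefix
  B='111' vs D='0': no prefix
  B='111' vs H='10': no prefix
  B='111' vs G='110': no prefix
No violation found over all pairs.

YES -- this is a valid prefix code. No codeword is a prefix of any other codeword.


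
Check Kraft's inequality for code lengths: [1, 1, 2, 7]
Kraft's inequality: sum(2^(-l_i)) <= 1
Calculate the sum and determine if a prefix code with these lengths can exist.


Sum = 2^(-1) + 2^(-1) + 2^(-2) + 2^(-7)
    = 0.5 + 0.5 + 0.25 + 0.0078125
    = 161/128 = 1.2578125
Since 1.2578125 > 1, Kraft's inequality is NOT satisfied.
A prefix code with these lengths CANNOT exist.

Kraft sum = 1.2578125. Not satisfied.


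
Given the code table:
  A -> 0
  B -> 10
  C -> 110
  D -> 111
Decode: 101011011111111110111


Decoding:
10 -> B
10 -> B
110 -> C
111 -> D
111 -> D
111 -> D
10 -> B
111 -> D


Result: BBCDDDBD
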